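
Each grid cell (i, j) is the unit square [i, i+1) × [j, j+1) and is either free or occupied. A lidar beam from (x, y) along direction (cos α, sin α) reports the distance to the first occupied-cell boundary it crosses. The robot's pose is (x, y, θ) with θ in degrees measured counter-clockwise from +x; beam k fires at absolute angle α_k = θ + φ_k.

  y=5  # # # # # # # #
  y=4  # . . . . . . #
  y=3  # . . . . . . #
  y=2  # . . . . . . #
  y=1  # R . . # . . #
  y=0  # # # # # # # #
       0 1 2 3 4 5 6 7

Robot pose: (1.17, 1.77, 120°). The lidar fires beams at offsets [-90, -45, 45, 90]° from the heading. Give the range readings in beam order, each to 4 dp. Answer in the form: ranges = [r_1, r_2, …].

beam 1: φ=-90°, α=30°
  direction (0.8660, 0.5000); cell (1,1); t to first gridline: x 0.9584, y 0.4600 (then +1.1547 / +2.0000)
    (1,2) via y @ 0.4600
    (2,2) via x @ 0.9584
    (3,2) via x @ 2.1131
    (3,3) via y @ 2.4600
    (4,3) via x @ 3.2678
    (5,3) via x @ 4.4225
    (5,4) via y @ 4.4600
    (6,4) via x @ 5.5772
    (6,5) via y @ 6.4600  # hit
  → r_1 = 6.4600
beam 2: φ=-45°, α=75°
  direction (0.2588, 0.9659); cell (1,1); t to first gridline: x 3.2069, y 0.2381 (then +3.8637 / +1.0353)
    (1,2) via y @ 0.2381
    (1,3) via y @ 1.2734
    (1,4) via y @ 2.3087
    (2,4) via x @ 3.2069
    (2,5) via y @ 3.3439  # hit
  → r_2 = 3.3439
beam 3: φ=45°, α=165°
  direction (-0.9659, 0.2588); cell (1,1); t to first gridline: x 0.1760, y 0.8887 (then +1.0353 / +3.8637)
    (0,1) via x @ 0.1760  # hit
  → r_3 = 0.1760
beam 4: φ=90°, α=210°
  direction (-0.8660, -0.5000); cell (1,1); t to first gridline: x 0.1963, y 1.5400 (then +1.1547 / +2.0000)
    (0,1) via x @ 0.1963  # hit
  → r_4 = 0.1963

ranges = [6.4600, 3.3439, 0.1760, 0.1963]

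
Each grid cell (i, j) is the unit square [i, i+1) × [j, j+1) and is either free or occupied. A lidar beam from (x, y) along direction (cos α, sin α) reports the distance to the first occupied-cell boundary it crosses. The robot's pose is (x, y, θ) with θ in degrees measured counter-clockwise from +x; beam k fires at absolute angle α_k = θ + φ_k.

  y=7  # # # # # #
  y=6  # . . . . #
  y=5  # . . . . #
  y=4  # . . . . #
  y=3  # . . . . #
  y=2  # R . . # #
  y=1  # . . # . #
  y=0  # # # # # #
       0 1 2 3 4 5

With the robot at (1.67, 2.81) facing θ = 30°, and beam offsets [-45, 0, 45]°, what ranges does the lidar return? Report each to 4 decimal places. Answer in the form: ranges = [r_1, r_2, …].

beam 1: φ=-45°, α=345°
  cosα=0.9659 sinα=-0.2588 | (1,2) | tMaxX 0.3416 tMaxY 3.1296 | tΔX 1.0353 tΔY 3.8637
    t=0.3416 [x] (2,2)
    t=1.3769 [x] (3,2)
    t=2.4122 [x] (4,2) — stop
  → r_1 = 2.4122
beam 2: φ=0°, α=30°
  cosα=0.8660 sinα=0.5000 | (1,2) | tMaxX 0.3811 tMaxY 0.3800 | tΔX 1.1547 tΔY 2.0000
    t=0.3800 [y] (1,3)
    t=0.3811 [x] (2,3)
    t=1.5358 [x] (3,3)
    t=2.3800 [y] (3,4)
    t=2.6905 [x] (4,4)
    t=3.8452 [x] (5,4) — stop
  → r_2 = 3.8452
beam 3: φ=45°, α=75°
  cosα=0.2588 sinα=0.9659 | (1,2) | tMaxX 1.2750 tMaxY 0.1967 | tΔX 3.8637 tΔY 1.0353
    t=0.1967 [y] (1,3)
    t=1.2320 [y] (1,4)
    t=1.2750 [x] (2,4)
    t=2.2673 [y] (2,5)
    t=3.3025 [y] (2,6)
    t=4.3378 [y] (2,7) — stop
  → r_3 = 4.3378

ranges = [2.4122, 3.8452, 4.3378]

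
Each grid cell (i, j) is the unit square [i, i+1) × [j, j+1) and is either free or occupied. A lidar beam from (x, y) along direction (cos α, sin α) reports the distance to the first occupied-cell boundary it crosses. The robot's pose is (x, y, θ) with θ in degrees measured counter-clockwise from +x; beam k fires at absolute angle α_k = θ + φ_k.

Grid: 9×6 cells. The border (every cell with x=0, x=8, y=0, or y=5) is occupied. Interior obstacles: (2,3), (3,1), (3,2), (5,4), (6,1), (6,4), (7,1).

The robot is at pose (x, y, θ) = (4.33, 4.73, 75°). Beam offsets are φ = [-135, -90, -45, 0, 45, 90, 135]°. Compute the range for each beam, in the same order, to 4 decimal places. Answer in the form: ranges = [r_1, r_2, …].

beam 1: φ=-135°, α=300°
  dir = (cos 300°, sin 300°) = (0.5000, -0.8660); from cell (4,4)
  next x-line at t=1.3400, next y-line at t=0.8429; Δt_x=2.0000, Δt_y=1.1547
    y: enter (4,3) at t=0.8429
    x: enter (5,3) at t=1.3400
    y: enter (5,2) at t=1.9976
    y: enter (5,1) at t=3.1523
    x: enter (6,1) at t=3.3400 ← occupied
  → r_1 = 3.3400
beam 2: φ=-90°, α=345°
  dir = (cos 345°, sin 345°) = (0.9659, -0.2588); from cell (4,4)
  next x-line at t=0.6936, next y-line at t=2.8205; Δt_x=1.0353, Δt_y=3.8637
    x: enter (5,4) at t=0.6936 ← occupied
  → r_2 = 0.6936
beam 3: φ=-45°, α=30°
  dir = (cos 30°, sin 30°) = (0.8660, 0.5000); from cell (4,4)
  next x-line at t=0.7736, next y-line at t=0.5400; Δt_x=1.1547, Δt_y=2.0000
    y: enter (4,5) at t=0.5400 ← occupied
  → r_3 = 0.5400
beam 4: φ=0°, α=75°
  dir = (cos 75°, sin 75°) = (0.2588, 0.9659); from cell (4,4)
  next x-line at t=2.5887, next y-line at t=0.2795; Δt_x=3.8637, Δt_y=1.0353
    y: enter (4,5) at t=0.2795 ← occupied
  → r_4 = 0.2795
beam 5: φ=45°, α=120°
  dir = (cos 120°, sin 120°) = (-0.5000, 0.8660); from cell (4,4)
  next x-line at t=0.6600, next y-line at t=0.3118; Δt_x=2.0000, Δt_y=1.1547
    y: enter (4,5) at t=0.3118 ← occupied
  → r_5 = 0.3118
beam 6: φ=90°, α=165°
  dir = (cos 165°, sin 165°) = (-0.9659, 0.2588); from cell (4,4)
  next x-line at t=0.3416, next y-line at t=1.0432; Δt_x=1.0353, Δt_y=3.8637
    x: enter (3,4) at t=0.3416
    y: enter (3,5) at t=1.0432 ← occupied
  → r_6 = 1.0432
beam 7: φ=135°, α=210°
  dir = (cos 210°, sin 210°) = (-0.8660, -0.5000); from cell (4,4)
  next x-line at t=0.3811, next y-line at t=1.4600; Δt_x=1.1547, Δt_y=2.0000
    x: enter (3,4) at t=0.3811
    y: enter (3,3) at t=1.4600
    x: enter (2,3) at t=1.5358 ← occupied
  → r_7 = 1.5358

ranges = [3.3400, 0.6936, 0.5400, 0.2795, 0.3118, 1.0432, 1.5358]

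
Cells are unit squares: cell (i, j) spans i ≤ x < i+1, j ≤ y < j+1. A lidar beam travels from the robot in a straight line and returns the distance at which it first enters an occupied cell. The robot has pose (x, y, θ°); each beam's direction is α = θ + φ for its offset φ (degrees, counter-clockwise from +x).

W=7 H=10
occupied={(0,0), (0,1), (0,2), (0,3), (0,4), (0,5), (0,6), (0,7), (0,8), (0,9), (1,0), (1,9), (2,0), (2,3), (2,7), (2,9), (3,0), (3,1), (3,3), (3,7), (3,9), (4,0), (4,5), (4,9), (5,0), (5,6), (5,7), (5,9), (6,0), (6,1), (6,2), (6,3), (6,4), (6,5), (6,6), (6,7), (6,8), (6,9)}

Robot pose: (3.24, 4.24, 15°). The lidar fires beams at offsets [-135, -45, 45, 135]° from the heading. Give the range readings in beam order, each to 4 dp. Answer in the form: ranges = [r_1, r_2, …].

beam 1: φ=-135°, α=240°
  d=(-0.5000,-0.8660)  start (3,4)  tX=0.4800 tY=0.2771  stride 1/|dx|=2.0000 1/|dy|=1.1547
    cross y-line → (3,3), t=0.2771 (wall)
  → r_1 = 0.2771
beam 2: φ=-45°, α=330°
  d=(0.8660,-0.5000)  start (3,4)  tX=0.8776 tY=0.4800  stride 1/|dx|=1.1547 1/|dy|=2.0000
    cross y-line → (3,3), t=0.4800 (wall)
  → r_2 = 0.4800
beam 3: φ=45°, α=60°
  d=(0.5000,0.8660)  start (3,4)  tX=1.5200 tY=0.8776  stride 1/|dx|=2.0000 1/|dy|=1.1547
    cross y-line → (3,5), t=0.8776
    cross x-line → (4,5), t=1.5200 (wall)
  → r_3 = 1.5200
beam 4: φ=135°, α=150°
  d=(-0.8660,0.5000)  start (3,4)  tX=0.2771 tY=1.5200  stride 1/|dx|=1.1547 1/|dy|=2.0000
    cross x-line → (2,4), t=0.2771
    cross x-line → (1,4), t=1.4318
    cross y-line → (1,5), t=1.5200
    cross x-line → (0,5), t=2.5865 (wall)
  → r_4 = 2.5865

ranges = [0.2771, 0.4800, 1.5200, 2.5865]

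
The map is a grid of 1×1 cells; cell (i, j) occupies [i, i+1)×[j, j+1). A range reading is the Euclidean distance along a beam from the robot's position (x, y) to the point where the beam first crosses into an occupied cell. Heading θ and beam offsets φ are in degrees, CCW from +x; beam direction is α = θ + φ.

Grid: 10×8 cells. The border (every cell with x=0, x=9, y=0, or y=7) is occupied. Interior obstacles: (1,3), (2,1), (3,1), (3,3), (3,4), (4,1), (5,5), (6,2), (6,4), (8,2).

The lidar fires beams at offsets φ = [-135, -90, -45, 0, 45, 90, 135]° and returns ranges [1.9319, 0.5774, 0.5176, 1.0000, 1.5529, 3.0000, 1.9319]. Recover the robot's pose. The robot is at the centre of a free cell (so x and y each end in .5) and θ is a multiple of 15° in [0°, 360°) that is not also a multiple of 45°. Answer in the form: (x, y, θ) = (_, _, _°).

(x, y, θ) = (8.5, 5.5, 60°)

The pose lattice has 38·16 = 608 candidates. Test each by forward raycasting.
  (4.5, 3.5, 210°): beam 2 = 1.0000 ≠ 0.5774 ✗
  (7.5, 5.5, 330°): beam 1 = 1.5529 ≠ 1.9319 ✗
  (4.5, 6.5, 195°): beam 1 = 0.5774 ≠ 1.9319 ✗
  (5.5, 2.5, 75°): beam 1 = 1.7321 ≠ 1.9319 ✗
  (5.5, 1.5, 255°): beam 1 = 3.0000 ≠ 1.9319 ✗
  …
  (8.5, 5.5, 60°): r_1=1.9319, r_2=0.5774, r_3=0.5176, r_4=1.0000, r_5=1.5529, r_6=3.0000, r_7=1.9319 — all match ✓
Only this pose fits every beam.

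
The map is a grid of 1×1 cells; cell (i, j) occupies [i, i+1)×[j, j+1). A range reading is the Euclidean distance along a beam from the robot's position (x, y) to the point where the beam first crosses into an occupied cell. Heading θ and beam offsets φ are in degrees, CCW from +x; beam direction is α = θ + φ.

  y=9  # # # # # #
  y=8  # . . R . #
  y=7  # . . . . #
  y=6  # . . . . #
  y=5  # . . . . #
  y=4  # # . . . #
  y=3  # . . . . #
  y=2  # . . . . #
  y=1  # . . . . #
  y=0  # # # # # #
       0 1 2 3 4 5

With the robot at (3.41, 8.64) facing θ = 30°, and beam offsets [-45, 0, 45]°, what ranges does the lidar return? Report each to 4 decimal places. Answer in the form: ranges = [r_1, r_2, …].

beam 1: φ=-45°, α=345°
  dir = (cos 345°, sin 345°) = (0.9659, -0.2588); from cell (3,8)
  next x-line at t=0.6108, next y-line at t=2.4728; Δt_x=1.0353, Δt_y=3.8637
    x: enter (4,8) at t=0.6108
    x: enter (5,8) at t=1.6461 ← occupied
  → r_1 = 1.6461
beam 2: φ=0°, α=30°
  dir = (cos 30°, sin 30°) = (0.8660, 0.5000); from cell (3,8)
  next x-line at t=0.6813, next y-line at t=0.7200; Δt_x=1.1547, Δt_y=2.0000
    x: enter (4,8) at t=0.6813
    y: enter (4,9) at t=0.7200 ← occupied
  → r_2 = 0.7200
beam 3: φ=45°, α=75°
  dir = (cos 75°, sin 75°) = (0.2588, 0.9659); from cell (3,8)
  next x-line at t=2.2796, next y-line at t=0.3727; Δt_x=3.8637, Δt_y=1.0353
    y: enter (3,9) at t=0.3727 ← occupied
  → r_3 = 0.3727

ranges = [1.6461, 0.7200, 0.3727]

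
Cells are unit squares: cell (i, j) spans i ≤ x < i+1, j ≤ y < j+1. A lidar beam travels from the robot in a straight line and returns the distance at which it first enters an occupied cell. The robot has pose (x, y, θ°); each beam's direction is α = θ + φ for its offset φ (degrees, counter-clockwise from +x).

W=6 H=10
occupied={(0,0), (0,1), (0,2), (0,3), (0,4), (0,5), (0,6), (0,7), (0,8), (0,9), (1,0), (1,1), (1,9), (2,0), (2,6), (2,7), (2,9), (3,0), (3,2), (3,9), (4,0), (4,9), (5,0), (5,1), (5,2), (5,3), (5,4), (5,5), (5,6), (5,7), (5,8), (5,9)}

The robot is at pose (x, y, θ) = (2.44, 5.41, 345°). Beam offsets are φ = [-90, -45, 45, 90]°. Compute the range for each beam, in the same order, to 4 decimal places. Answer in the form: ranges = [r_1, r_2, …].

ranges = [3.5303, 2.7828, 2.9560, 0.6108]

beam 1: φ=-90°, α=255°
  cosα=-0.2588 sinα=-0.9659 | (2,5) | tMaxX 1.7000 tMaxY 0.4245 | tΔX 3.8637 tΔY 1.0353
    t=0.4245 [y] (2,4)
    t=1.4597 [y] (2,3)
    t=1.7000 [x] (1,3)
    t=2.4950 [y] (1,2)
    t=3.5303 [y] (1,1) — stop
  → r_1 = 3.5303
beam 2: φ=-45°, α=300°
  cosα=0.5000 sinα=-0.8660 | (2,5) | tMaxX 1.1200 tMaxY 0.4734 | tΔX 2.0000 tΔY 1.1547
    t=0.4734 [y] (2,4)
    t=1.1200 [x] (3,4)
    t=1.6281 [y] (3,3)
    t=2.7828 [y] (3,2) — stop
  → r_2 = 2.7828
beam 3: φ=45°, α=30°
  cosα=0.8660 sinα=0.5000 | (2,5) | tMaxX 0.6466 tMaxY 1.1800 | tΔX 1.1547 tΔY 2.0000
    t=0.6466 [x] (3,5)
    t=1.1800 [y] (3,6)
    t=1.8013 [x] (4,6)
    t=2.9560 [x] (5,6) — stop
  → r_3 = 2.9560
beam 4: φ=90°, α=75°
  cosα=0.2588 sinα=0.9659 | (2,5) | tMaxX 2.1637 tMaxY 0.6108 | tΔX 3.8637 tΔY 1.0353
    t=0.6108 [y] (2,6) — stop
  → r_4 = 0.6108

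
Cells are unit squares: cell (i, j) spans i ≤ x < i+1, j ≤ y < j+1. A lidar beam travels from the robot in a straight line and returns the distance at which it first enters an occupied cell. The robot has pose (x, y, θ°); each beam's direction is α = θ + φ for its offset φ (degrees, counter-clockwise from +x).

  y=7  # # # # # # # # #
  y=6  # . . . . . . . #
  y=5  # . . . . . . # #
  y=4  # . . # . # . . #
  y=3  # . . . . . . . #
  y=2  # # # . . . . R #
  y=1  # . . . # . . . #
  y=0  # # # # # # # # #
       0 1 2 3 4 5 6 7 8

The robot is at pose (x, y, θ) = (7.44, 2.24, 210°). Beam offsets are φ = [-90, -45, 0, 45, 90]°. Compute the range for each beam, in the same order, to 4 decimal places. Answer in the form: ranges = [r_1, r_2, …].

ranges = [2.8800, 6.6672, 2.4800, 1.2837, 1.1200]

beam 1: φ=-90°, α=120°
  dir = (cos 120°, sin 120°) = (-0.5000, 0.8660); from cell (7,2)
  next x-line at t=0.8800, next y-line at t=0.8776; Δt_x=2.0000, Δt_y=1.1547
    y: enter (7,3) at t=0.8776
    x: enter (6,3) at t=0.8800
    y: enter (6,4) at t=2.0323
    x: enter (5,4) at t=2.8800 ← occupied
  → r_1 = 2.8800
beam 2: φ=-45°, α=165°
  dir = (cos 165°, sin 165°) = (-0.9659, 0.2588); from cell (7,2)
  next x-line at t=0.4555, next y-line at t=2.9364; Δt_x=1.0353, Δt_y=3.8637
    x: enter (6,2) at t=0.4555
    x: enter (5,2) at t=1.4908
    x: enter (4,2) at t=2.5261
    y: enter (4,3) at t=2.9364
    x: enter (3,3) at t=3.5614
    x: enter (2,3) at t=4.5966
    x: enter (1,3) at t=5.6319
    x: enter (0,3) at t=6.6672 ← occupied
  → r_2 = 6.6672
beam 3: φ=0°, α=210°
  dir = (cos 210°, sin 210°) = (-0.8660, -0.5000); from cell (7,2)
  next x-line at t=0.5081, next y-line at t=0.4800; Δt_x=1.1547, Δt_y=2.0000
    y: enter (7,1) at t=0.4800
    x: enter (6,1) at t=0.5081
    x: enter (5,1) at t=1.6628
    y: enter (5,0) at t=2.4800 ← occupied
  → r_3 = 2.4800
beam 4: φ=45°, α=255°
  dir = (cos 255°, sin 255°) = (-0.2588, -0.9659); from cell (7,2)
  next x-line at t=1.7000, next y-line at t=0.2485; Δt_x=3.8637, Δt_y=1.0353
    y: enter (7,1) at t=0.2485
    y: enter (7,0) at t=1.2837 ← occupied
  → r_4 = 1.2837
beam 5: φ=90°, α=300°
  dir = (cos 300°, sin 300°) = (0.5000, -0.8660); from cell (7,2)
  next x-line at t=1.1200, next y-line at t=0.2771; Δt_x=2.0000, Δt_y=1.1547
    y: enter (7,1) at t=0.2771
    x: enter (8,1) at t=1.1200 ← occupied
  → r_5 = 1.1200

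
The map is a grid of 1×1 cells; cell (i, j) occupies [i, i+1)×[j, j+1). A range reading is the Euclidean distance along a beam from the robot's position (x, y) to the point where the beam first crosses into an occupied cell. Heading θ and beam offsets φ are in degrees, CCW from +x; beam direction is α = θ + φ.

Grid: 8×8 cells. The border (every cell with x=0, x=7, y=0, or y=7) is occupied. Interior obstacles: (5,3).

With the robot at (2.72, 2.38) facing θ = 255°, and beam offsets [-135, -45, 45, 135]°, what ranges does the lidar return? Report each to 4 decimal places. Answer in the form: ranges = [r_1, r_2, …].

beam 1: φ=-135°, α=120°
  direction (-0.5000, 0.8660); cell (2,2); t to first gridline: x 1.4400, y 0.7159 (then +2.0000 / +1.1547)
    (2,3) via y @ 0.7159
    (1,3) via x @ 1.4400
    (1,4) via y @ 1.8706
    (1,5) via y @ 3.0253
    (0,5) via x @ 3.4400  # hit
  → r_1 = 3.4400
beam 2: φ=-45°, α=210°
  direction (-0.8660, -0.5000); cell (2,2); t to first gridline: x 0.8314, y 0.7600 (then +1.1547 / +2.0000)
    (2,1) via y @ 0.7600
    (1,1) via x @ 0.8314
    (0,1) via x @ 1.9861  # hit
  → r_2 = 1.9861
beam 3: φ=45°, α=300°
  direction (0.5000, -0.8660); cell (2,2); t to first gridline: x 0.5600, y 0.4388 (then +2.0000 / +1.1547)
    (2,1) via y @ 0.4388
    (3,1) via x @ 0.5600
    (3,0) via y @ 1.5935  # hit
  → r_3 = 1.5935
beam 4: φ=135°, α=30°
  direction (0.8660, 0.5000); cell (2,2); t to first gridline: x 0.3233, y 1.2400 (then +1.1547 / +2.0000)
    (3,2) via x @ 0.3233
    (3,3) via y @ 1.2400
    (4,3) via x @ 1.4780
    (5,3) via x @ 2.6327  # hit
  → r_4 = 2.6327

ranges = [3.4400, 1.9861, 1.5935, 2.6327]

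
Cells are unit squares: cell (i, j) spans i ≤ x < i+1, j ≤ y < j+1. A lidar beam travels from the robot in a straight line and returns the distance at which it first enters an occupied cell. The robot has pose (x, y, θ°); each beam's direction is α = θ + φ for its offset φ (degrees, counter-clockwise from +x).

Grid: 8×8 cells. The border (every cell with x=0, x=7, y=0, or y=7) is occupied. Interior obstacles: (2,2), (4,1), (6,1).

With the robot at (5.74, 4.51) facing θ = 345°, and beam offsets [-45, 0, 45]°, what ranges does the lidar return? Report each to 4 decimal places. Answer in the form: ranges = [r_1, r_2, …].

ranges = [2.5200, 1.3044, 1.4549]

beam 1: φ=-45°, α=300°
  d=(0.5000,-0.8660)  start (5,4)  tX=0.5200 tY=0.5889  stride 1/|dx|=2.0000 1/|dy|=1.1547
    cross x-line → (6,4), t=0.5200
    cross y-line → (6,3), t=0.5889
    cross y-line → (6,2), t=1.7436
    cross x-line → (7,2), t=2.5200 (wall)
  → r_1 = 2.5200
beam 2: φ=0°, α=345°
  d=(0.9659,-0.2588)  start (5,4)  tX=0.2692 tY=1.9705  stride 1/|dx|=1.0353 1/|dy|=3.8637
    cross x-line → (6,4), t=0.2692
    cross x-line → (7,4), t=1.3044 (wall)
  → r_2 = 1.3044
beam 3: φ=45°, α=30°
  d=(0.8660,0.5000)  start (5,4)  tX=0.3002 tY=0.9800  stride 1/|dx|=1.1547 1/|dy|=2.0000
    cross x-line → (6,4), t=0.3002
    cross y-line → (6,5), t=0.9800
    cross x-line → (7,5), t=1.4549 (wall)
  → r_3 = 1.4549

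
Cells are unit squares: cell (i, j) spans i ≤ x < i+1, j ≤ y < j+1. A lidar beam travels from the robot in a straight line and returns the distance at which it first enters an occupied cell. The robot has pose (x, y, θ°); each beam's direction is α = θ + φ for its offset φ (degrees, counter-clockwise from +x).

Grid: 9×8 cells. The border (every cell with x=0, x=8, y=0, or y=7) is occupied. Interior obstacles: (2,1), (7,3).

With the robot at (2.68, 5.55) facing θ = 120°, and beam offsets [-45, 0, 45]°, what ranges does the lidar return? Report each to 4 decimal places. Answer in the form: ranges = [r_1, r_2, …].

ranges = [1.5012, 1.6743, 1.7393]

beam 1: φ=-45°, α=75°
  d=(0.2588,0.9659)  start (2,5)  tX=1.2364 tY=0.4659  stride 1/|dx|=3.8637 1/|dy|=1.0353
    cross y-line → (2,6), t=0.4659
    cross x-line → (3,6), t=1.2364
    cross y-line → (3,7), t=1.5012 (wall)
  → r_1 = 1.5012
beam 2: φ=0°, α=120°
  d=(-0.5000,0.8660)  start (2,5)  tX=1.3600 tY=0.5196  stride 1/|dx|=2.0000 1/|dy|=1.1547
    cross y-line → (2,6), t=0.5196
    cross x-line → (1,6), t=1.3600
    cross y-line → (1,7), t=1.6743 (wall)
  → r_2 = 1.6743
beam 3: φ=45°, α=165°
  d=(-0.9659,0.2588)  start (2,5)  tX=0.7040 tY=1.7387  stride 1/|dx|=1.0353 1/|dy|=3.8637
    cross x-line → (1,5), t=0.7040
    cross y-line → (1,6), t=1.7387
    cross x-line → (0,6), t=1.7393 (wall)
  → r_3 = 1.7393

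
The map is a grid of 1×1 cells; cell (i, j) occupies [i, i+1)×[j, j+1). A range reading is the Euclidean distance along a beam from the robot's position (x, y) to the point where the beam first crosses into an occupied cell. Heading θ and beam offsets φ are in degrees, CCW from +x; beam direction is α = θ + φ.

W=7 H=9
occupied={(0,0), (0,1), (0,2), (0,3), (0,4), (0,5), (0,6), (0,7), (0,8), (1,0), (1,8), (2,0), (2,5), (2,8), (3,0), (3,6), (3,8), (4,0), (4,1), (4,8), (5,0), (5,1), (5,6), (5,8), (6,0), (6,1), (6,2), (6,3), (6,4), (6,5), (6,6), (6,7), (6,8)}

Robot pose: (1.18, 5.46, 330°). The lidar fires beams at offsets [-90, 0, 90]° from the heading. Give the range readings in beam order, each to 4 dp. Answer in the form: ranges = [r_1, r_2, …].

beam 1: φ=-90°, α=240°
  dir = (cos 240°, sin 240°) = (-0.5000, -0.8660); from cell (1,5)
  next x-line at t=0.3600, next y-line at t=0.5312; Δt_x=2.0000, Δt_y=1.1547
    x: enter (0,5) at t=0.3600 ← occupied
  → r_1 = 0.3600
beam 2: φ=0°, α=330°
  dir = (cos 330°, sin 330°) = (0.8660, -0.5000); from cell (1,5)
  next x-line at t=0.9469, next y-line at t=0.9200; Δt_x=1.1547, Δt_y=2.0000
    y: enter (1,4) at t=0.9200
    x: enter (2,4) at t=0.9469
    x: enter (3,4) at t=2.1016
    y: enter (3,3) at t=2.9200
    x: enter (4,3) at t=3.2563
    x: enter (5,3) at t=4.4110
    y: enter (5,2) at t=4.9200
    x: enter (6,2) at t=5.5657 ← occupied
  → r_2 = 5.5657
beam 3: φ=90°, α=60°
  dir = (cos 60°, sin 60°) = (0.5000, 0.8660); from cell (1,5)
  next x-line at t=1.6400, next y-line at t=0.6235; Δt_x=2.0000, Δt_y=1.1547
    y: enter (1,6) at t=0.6235
    x: enter (2,6) at t=1.6400
    y: enter (2,7) at t=1.7782
    y: enter (2,8) at t=2.9329 ← occupied
  → r_3 = 2.9329

ranges = [0.3600, 5.5657, 2.9329]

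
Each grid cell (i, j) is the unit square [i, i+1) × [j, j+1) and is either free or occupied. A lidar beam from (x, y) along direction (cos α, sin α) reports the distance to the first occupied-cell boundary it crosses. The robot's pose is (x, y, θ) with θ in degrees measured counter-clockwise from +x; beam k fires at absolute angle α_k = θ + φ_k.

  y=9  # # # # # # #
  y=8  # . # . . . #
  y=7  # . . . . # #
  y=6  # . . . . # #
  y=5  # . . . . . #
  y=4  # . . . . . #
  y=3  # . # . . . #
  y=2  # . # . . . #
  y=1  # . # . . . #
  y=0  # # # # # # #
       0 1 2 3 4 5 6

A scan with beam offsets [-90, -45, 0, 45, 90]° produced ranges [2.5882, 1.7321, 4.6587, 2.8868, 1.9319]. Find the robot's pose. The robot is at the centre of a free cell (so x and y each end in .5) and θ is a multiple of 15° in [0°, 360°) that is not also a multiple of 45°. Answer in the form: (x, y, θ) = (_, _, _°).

Candidates: 34 free-cell centres × 16 headings = 544 poses. Raycast each; keep the one whose scan matches to 4 dp.
  (5.5, 4.5, 165°): beam 1 = 1.5529 ≠ 2.5882 ✗
  (1.5, 7.5, 330°): beam 1 = 1.0000 ≠ 2.5882 ✗
  (4.5, 1.5, 195°): beam 1 = 6.7293 ≠ 2.5882 ✗
  …
  (3.5, 5.5, 285°): r_1=2.5882, r_2=1.7321, r_3=4.6587, r_4=2.8868, r_5=1.9319 — all match ✓
Unique over the lattice → pose = (3.5, 5.5, 285°).

(x, y, θ) = (3.5, 5.5, 285°)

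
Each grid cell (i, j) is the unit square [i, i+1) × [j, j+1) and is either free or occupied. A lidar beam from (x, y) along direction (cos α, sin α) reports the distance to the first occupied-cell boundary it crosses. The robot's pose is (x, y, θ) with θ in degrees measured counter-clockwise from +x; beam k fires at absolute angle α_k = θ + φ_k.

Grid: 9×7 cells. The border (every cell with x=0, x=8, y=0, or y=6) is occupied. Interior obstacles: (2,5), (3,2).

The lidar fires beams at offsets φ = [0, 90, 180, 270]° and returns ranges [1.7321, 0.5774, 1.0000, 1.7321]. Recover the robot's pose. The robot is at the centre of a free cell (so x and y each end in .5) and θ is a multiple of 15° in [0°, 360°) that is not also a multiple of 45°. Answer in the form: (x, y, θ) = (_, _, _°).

(x, y, θ) = (1.5, 3.5, 60°)

Enumerate (i+0.5, j+0.5, θ) over the 33 free cells and 16 admissible headings. For each, cast all 4 beams and compare to the given ranges.
  (2.5, 4.5, 105°): beam 1 = 0.5176 ≠ 1.7321 ✗
  (6.5, 3.5, 150°): beam 1 = 4.0415 ≠ 1.7321 ✗
  (4.5, 5.5, 210°): beam 1 = 4.0415 ≠ 1.7321 ✗
  (6.5, 4.5, 30°): beam 2 = 1.7321 ≠ 0.5774 ✗
  …
  (1.5, 3.5, 60°): r_1=1.7321, r_2=0.5774, r_3=1.0000, r_4=1.7321 — all match ✓
No second candidate reproduces the full scan.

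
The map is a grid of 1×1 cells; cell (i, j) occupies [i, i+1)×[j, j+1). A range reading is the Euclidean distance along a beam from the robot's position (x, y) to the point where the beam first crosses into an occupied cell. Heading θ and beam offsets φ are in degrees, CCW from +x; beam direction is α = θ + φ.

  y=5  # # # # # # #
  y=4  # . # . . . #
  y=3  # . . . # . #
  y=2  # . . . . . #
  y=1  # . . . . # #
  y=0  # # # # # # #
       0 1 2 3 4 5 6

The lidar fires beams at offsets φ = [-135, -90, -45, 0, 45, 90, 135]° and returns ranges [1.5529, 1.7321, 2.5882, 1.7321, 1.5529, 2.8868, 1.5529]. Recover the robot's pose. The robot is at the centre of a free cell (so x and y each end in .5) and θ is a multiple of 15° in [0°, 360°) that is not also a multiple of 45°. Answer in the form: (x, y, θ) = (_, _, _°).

The pose lattice has 17·16 = 272 candidates. Test each by forward raycasting.
  (2.5, 2.5, 120°): beam 1 = 2.5882 ≠ 1.5529 ✗
  (4.5, 2.5, 255°): beam 1 = 0.5774 ≠ 1.5529 ✗
  (3.5, 4.5, 240°): beam 1 = 0.5176 ≠ 1.5529 ✗
  (5.5, 4.5, 195°): beam 1 = 0.5774 ≠ 1.5529 ✗
  (2.5, 3.5, 120°): beam 2 = 3.0000 ≠ 1.7321 ✗
  …
  (2.5, 2.5, 30°): r_1=1.5529, r_2=1.7321, r_3=2.5882, r_4=1.7321, r_5=1.5529, r_6=2.8868, r_7=1.5529 — all match ✓
Only this pose fits every beam.

(x, y, θ) = (2.5, 2.5, 30°)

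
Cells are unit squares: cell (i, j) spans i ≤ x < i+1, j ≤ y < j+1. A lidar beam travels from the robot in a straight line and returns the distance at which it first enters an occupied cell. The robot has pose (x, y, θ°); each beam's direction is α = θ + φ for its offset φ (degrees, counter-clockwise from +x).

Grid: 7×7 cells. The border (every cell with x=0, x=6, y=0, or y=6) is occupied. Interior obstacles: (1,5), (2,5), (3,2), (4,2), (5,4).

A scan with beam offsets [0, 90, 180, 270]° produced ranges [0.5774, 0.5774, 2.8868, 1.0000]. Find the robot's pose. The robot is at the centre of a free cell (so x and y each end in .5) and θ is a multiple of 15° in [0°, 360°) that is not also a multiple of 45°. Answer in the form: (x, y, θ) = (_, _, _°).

(x, y, θ) = (3.5, 5.5, 120°)

Enumerate (i+0.5, j+0.5, θ) over the 20 free cells and 16 admissible headings. For each, cast all 4 beams and compare to the given ranges.
  (5.5, 5.5, 120°): beam 2 = 5.1962 ≠ 0.5774 ✗
  (5.5, 1.5, 330°): beam 2 = 1.0000 ≠ 0.5774 ✗
  (2.5, 3.5, 165°): beam 1 = 1.5529 ≠ 0.5774 ✗
  (1.5, 4.5, 120°): beam 3 = 4.0415 ≠ 2.8868 ✗
  …
  (3.5, 5.5, 120°): r_1=0.5774, r_2=0.5774, r_3=2.8868, r_4=1.0000 — all match ✓
Only this pose fits every beam.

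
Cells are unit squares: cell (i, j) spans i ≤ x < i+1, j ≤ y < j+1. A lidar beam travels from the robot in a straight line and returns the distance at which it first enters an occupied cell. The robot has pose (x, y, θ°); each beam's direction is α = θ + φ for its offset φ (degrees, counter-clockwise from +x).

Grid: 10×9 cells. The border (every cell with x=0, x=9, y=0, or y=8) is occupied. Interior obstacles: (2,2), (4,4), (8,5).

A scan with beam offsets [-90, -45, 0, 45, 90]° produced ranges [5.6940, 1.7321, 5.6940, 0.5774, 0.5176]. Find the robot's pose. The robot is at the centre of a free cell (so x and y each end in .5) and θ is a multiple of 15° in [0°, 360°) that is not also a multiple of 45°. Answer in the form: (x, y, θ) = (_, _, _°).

(x, y, θ) = (3.5, 2.5, 105°)

Enumerate (i+0.5, j+0.5, θ) over the 53 free cells and 16 admissible headings. For each, cast all 5 beams and compare to the given ranges.
  (8.5, 3.5, 240°): beam 1 = 8.6603 ≠ 5.6940 ✗
  (3.5, 5.5, 255°): beam 1 = 2.5882 ≠ 5.6940 ✗
  (3.5, 4.5, 15°): beam 1 = 3.6235 ≠ 5.6940 ✗
  (7.5, 5.5, 240°): beam 1 = 5.0000 ≠ 5.6940 ✗
  (1.5, 1.5, 120°): beam 1 = 1.0000 ≠ 5.6940 ✗
  …
  (3.5, 2.5, 105°): r_1=5.6940, r_2=1.7321, r_3=5.6940, r_4=0.5774, r_5=0.5176 — all match ✓
Unique over the lattice → pose = (3.5, 2.5, 105°).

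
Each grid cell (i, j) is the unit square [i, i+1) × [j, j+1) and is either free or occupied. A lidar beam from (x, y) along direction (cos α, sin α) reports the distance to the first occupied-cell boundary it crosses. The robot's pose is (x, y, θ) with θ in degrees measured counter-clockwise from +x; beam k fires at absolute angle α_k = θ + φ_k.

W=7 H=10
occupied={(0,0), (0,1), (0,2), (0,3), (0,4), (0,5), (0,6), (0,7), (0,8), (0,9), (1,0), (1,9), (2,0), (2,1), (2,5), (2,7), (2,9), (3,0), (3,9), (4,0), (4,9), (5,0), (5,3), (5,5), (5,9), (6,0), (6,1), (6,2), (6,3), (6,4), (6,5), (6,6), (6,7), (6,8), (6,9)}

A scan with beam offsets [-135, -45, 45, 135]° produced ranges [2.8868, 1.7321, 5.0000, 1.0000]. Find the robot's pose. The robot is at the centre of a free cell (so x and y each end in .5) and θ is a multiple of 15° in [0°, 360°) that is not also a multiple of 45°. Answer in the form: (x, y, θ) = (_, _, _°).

(x, y, θ) = (3.5, 4.5, 15°)

Candidates: 35 free-cell centres × 16 headings = 560 poses. Raycast each; keep the one whose scan matches to 4 dp.
  (1.5, 4.5, 30°): beam 1 = 1.9319 ≠ 2.8868 ✗
  (1.5, 6.5, 345°): beam 1 = 0.5774 ≠ 2.8868 ✗
  (2.5, 8.5, 30°): beam 1 = 0.5176 ≠ 2.8868 ✗
  (4.5, 2.5, 330°): beam 1 = 1.9319 ≠ 2.8868 ✗
  …
  (3.5, 4.5, 15°): r_1=2.8868, r_2=1.7321, r_3=5.0000, r_4=1.0000 — all match ✓
No second candidate reproduces the full scan.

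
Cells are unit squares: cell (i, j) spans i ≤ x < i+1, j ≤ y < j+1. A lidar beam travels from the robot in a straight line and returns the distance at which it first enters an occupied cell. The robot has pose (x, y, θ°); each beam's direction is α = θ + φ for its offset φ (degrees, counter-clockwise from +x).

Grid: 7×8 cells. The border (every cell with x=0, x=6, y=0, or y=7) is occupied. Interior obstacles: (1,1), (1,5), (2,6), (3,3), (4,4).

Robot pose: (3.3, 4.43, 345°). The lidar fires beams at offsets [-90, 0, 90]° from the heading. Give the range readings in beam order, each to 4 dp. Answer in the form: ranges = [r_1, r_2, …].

beam 1: φ=-90°, α=255°
  d=(-0.2588,-0.9659)  start (3,4)  tX=1.1591 tY=0.4452  stride 1/|dx|=3.8637 1/|dy|=1.0353
    cross y-line → (3,3), t=0.4452 (wall)
  → r_1 = 0.4452
beam 2: φ=0°, α=345°
  d=(0.9659,-0.2588)  start (3,4)  tX=0.7247 tY=1.6614  stride 1/|dx|=1.0353 1/|dy|=3.8637
    cross x-line → (4,4), t=0.7247 (wall)
  → r_2 = 0.7247
beam 3: φ=90°, α=75°
  d=(0.2588,0.9659)  start (3,4)  tX=2.7046 tY=0.5901  stride 1/|dx|=3.8637 1/|dy|=1.0353
    cross y-line → (3,5), t=0.5901
    cross y-line → (3,6), t=1.6254
    cross y-line → (3,7), t=2.6607 (wall)
  → r_3 = 2.6607

ranges = [0.4452, 0.7247, 2.6607]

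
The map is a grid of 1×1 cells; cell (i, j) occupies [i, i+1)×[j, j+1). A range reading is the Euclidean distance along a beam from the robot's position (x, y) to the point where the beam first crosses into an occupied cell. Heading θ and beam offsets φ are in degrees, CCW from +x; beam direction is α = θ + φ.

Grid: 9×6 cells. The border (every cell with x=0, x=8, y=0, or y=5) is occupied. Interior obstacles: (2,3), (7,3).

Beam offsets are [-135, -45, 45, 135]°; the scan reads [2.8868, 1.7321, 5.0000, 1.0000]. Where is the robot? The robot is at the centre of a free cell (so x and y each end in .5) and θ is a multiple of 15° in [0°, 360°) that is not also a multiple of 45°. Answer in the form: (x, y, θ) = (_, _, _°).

(x, y, θ) = (3.5, 2.5, 345°)

Enumerate (i+0.5, j+0.5, θ) over the 26 free cells and 16 admissible headings. For each, cast all 4 beams and compare to the given ranges.
  (2.5, 1.5, 30°): beam 1 = 0.5176 ≠ 2.8868 ✗
  (5.5, 3.5, 240°): beam 1 = 1.5529 ≠ 2.8868 ✗
  (6.5, 3.5, 240°): beam 1 = 1.5529 ≠ 2.8868 ✗
  (3.5, 1.5, 255°): beam 1 = 1.7321 ≠ 2.8868 ✗
  …
  (3.5, 2.5, 345°): r_1=2.8868, r_2=1.7321, r_3=5.0000, r_4=1.0000 — all match ✓
Only this pose fits every beam.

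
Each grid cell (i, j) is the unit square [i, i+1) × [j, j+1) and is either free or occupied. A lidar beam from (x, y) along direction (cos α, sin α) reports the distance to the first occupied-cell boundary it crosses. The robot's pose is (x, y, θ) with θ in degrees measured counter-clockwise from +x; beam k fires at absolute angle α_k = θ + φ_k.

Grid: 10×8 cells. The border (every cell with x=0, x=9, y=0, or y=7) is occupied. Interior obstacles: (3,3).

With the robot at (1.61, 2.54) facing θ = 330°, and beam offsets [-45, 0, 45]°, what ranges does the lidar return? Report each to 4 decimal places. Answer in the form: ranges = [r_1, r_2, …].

beam 1: φ=-45°, α=285°
  dir = (cos 285°, sin 285°) = (0.2588, -0.9659); from cell (1,2)
  next x-line at t=1.5068, next y-line at t=0.5590; Δt_x=3.8637, Δt_y=1.0353
    y: enter (1,1) at t=0.5590
    x: enter (2,1) at t=1.5068
    y: enter (2,0) at t=1.5943 ← occupied
  → r_1 = 1.5943
beam 2: φ=0°, α=330°
  dir = (cos 330°, sin 330°) = (0.8660, -0.5000); from cell (1,2)
  next x-line at t=0.4503, next y-line at t=1.0800; Δt_x=1.1547, Δt_y=2.0000
    x: enter (2,2) at t=0.4503
    y: enter (2,1) at t=1.0800
    x: enter (3,1) at t=1.6050
    x: enter (4,1) at t=2.7597
    y: enter (4,0) at t=3.0800 ← occupied
  → r_2 = 3.0800
beam 3: φ=45°, α=15°
  dir = (cos 15°, sin 15°) = (0.9659, 0.2588); from cell (1,2)
  next x-line at t=0.4038, next y-line at t=1.7773; Δt_x=1.0353, Δt_y=3.8637
    x: enter (2,2) at t=0.4038
    x: enter (3,2) at t=1.4390
    y: enter (3,3) at t=1.7773 ← occupied
  → r_3 = 1.7773

ranges = [1.5943, 3.0800, 1.7773]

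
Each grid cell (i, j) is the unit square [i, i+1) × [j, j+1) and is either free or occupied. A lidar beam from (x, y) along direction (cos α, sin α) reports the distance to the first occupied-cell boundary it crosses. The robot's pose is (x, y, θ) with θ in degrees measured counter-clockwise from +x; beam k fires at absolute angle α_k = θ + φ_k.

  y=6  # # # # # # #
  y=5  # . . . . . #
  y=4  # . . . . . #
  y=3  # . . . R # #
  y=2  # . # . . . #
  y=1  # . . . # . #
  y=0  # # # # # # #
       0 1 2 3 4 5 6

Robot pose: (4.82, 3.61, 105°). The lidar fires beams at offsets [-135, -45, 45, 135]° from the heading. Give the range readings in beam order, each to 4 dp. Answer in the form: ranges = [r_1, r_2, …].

beam 1: φ=-135°, α=330°
  direction (0.8660, -0.5000); cell (4,3); t to first gridline: x 0.2078, y 1.2200 (then +1.1547 / +2.0000)
    (5,3) via x @ 0.2078  # hit
  → r_1 = 0.2078
beam 2: φ=-45°, α=60°
  direction (0.5000, 0.8660); cell (4,3); t to first gridline: x 0.3600, y 0.4503 (then +2.0000 / +1.1547)
    (5,3) via x @ 0.3600  # hit
  → r_2 = 0.3600
beam 3: φ=45°, α=150°
  direction (-0.8660, 0.5000); cell (4,3); t to first gridline: x 0.9469, y 0.7800 (then +1.1547 / +2.0000)
    (4,4) via y @ 0.7800
    (3,4) via x @ 0.9469
    (2,4) via x @ 2.1016
    (2,5) via y @ 2.7800
    (1,5) via x @ 3.2563
    (0,5) via x @ 4.4110  # hit
  → r_3 = 4.4110
beam 4: φ=135°, α=240°
  direction (-0.5000, -0.8660); cell (4,3); t to first gridline: x 1.6400, y 0.7044 (then +2.0000 / +1.1547)
    (4,2) via y @ 0.7044
    (3,2) via x @ 1.6400
    (3,1) via y @ 1.8591
    (3,0) via y @ 3.0138  # hit
  → r_4 = 3.0138

ranges = [0.2078, 0.3600, 4.4110, 3.0138]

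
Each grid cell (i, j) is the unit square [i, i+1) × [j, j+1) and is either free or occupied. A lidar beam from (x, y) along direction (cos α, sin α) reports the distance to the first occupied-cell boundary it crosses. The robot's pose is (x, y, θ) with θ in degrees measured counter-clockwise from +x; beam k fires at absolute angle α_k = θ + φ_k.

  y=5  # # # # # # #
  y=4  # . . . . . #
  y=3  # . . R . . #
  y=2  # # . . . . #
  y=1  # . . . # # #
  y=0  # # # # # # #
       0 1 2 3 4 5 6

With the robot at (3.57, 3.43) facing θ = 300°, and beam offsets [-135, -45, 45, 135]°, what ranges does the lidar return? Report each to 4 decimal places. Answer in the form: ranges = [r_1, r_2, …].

ranges = [2.6607, 2.5157, 2.5157, 1.6254]

beam 1: φ=-135°, α=165°
  cosα=-0.9659 sinα=0.2588 | (3,3) | tMaxX 0.5901 tMaxY 2.2023 | tΔX 1.0353 tΔY 3.8637
    t=0.5901 [x] (2,3)
    t=1.6254 [x] (1,3)
    t=2.2023 [y] (1,4)
    t=2.6607 [x] (0,4) — stop
  → r_1 = 2.6607
beam 2: φ=-45°, α=255°
  cosα=-0.2588 sinα=-0.9659 | (3,3) | tMaxX 2.2023 tMaxY 0.4452 | tΔX 3.8637 tΔY 1.0353
    t=0.4452 [y] (3,2)
    t=1.4804 [y] (3,1)
    t=2.2023 [x] (2,1)
    t=2.5157 [y] (2,0) — stop
  → r_2 = 2.5157
beam 3: φ=45°, α=345°
  cosα=0.9659 sinα=-0.2588 | (3,3) | tMaxX 0.4452 tMaxY 1.6614 | tΔX 1.0353 tΔY 3.8637
    t=0.4452 [x] (4,3)
    t=1.4804 [x] (5,3)
    t=1.6614 [y] (5,2)
    t=2.5157 [x] (6,2) — stop
  → r_3 = 2.5157
beam 4: φ=135°, α=75°
  cosα=0.2588 sinα=0.9659 | (3,3) | tMaxX 1.6614 tMaxY 0.5901 | tΔX 3.8637 tΔY 1.0353
    t=0.5901 [y] (3,4)
    t=1.6254 [y] (3,5) — stop
  → r_4 = 1.6254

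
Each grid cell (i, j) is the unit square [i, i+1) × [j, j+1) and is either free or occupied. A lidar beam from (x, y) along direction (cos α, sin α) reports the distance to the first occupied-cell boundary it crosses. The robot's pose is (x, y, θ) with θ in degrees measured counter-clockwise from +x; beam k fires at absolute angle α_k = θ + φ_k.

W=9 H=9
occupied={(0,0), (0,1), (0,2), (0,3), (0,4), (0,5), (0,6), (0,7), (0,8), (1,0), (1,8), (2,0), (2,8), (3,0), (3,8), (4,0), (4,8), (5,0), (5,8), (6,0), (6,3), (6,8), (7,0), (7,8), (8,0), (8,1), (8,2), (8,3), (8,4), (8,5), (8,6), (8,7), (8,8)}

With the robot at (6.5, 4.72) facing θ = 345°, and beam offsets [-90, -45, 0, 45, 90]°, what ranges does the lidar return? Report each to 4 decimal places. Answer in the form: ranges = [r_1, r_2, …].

beam 1: φ=-90°, α=255°
  cosα=-0.2588 sinα=-0.9659 | (6,4) | tMaxX 1.9319 tMaxY 0.7454 | tΔX 3.8637 tΔY 1.0353
    t=0.7454 [y] (6,3) — stop
  → r_1 = 0.7454
beam 2: φ=-45°, α=300°
  cosα=0.5000 sinα=-0.8660 | (6,4) | tMaxX 1.0000 tMaxY 0.8314 | tΔX 2.0000 tΔY 1.1547
    t=0.8314 [y] (6,3) — stop
  → r_2 = 0.8314
beam 3: φ=0°, α=345°
  cosα=0.9659 sinα=-0.2588 | (6,4) | tMaxX 0.5176 tMaxY 2.7819 | tΔX 1.0353 tΔY 3.8637
    t=0.5176 [x] (7,4)
    t=1.5529 [x] (8,4) — stop
  → r_3 = 1.5529
beam 4: φ=45°, α=30°
  cosα=0.8660 sinα=0.5000 | (6,4) | tMaxX 0.5774 tMaxY 0.5600 | tΔX 1.1547 tΔY 2.0000
    t=0.5600 [y] (6,5)
    t=0.5774 [x] (7,5)
    t=1.7321 [x] (8,5) — stop
  → r_4 = 1.7321
beam 5: φ=90°, α=75°
  cosα=0.2588 sinα=0.9659 | (6,4) | tMaxX 1.9319 tMaxY 0.2899 | tΔX 3.8637 tΔY 1.0353
    t=0.2899 [y] (6,5)
    t=1.3252 [y] (6,6)
    t=1.9319 [x] (7,6)
    t=2.3604 [y] (7,7)
    t=3.3957 [y] (7,8) — stop
  → r_5 = 3.3957

ranges = [0.7454, 0.8314, 1.5529, 1.7321, 3.3957]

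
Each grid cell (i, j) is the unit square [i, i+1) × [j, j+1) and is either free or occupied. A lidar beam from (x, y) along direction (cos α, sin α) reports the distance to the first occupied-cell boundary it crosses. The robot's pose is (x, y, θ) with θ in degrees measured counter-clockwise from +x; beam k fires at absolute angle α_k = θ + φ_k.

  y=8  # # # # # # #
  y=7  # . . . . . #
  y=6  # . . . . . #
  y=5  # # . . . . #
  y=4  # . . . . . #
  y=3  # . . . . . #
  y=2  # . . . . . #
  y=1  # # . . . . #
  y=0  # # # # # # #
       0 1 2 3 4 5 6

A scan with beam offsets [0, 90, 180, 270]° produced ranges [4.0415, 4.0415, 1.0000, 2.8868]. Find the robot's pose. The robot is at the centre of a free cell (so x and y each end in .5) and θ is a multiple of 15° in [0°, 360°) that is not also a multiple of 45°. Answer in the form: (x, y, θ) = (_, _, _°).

Candidates: 33 free-cell centres × 16 headings = 528 poses. Raycast each; keep the one whose scan matches to 4 dp.
  (2.5, 4.5, 165°): beam 1 = 1.5529 ≠ 4.0415 ✗
  (3.5, 2.5, 60°): beam 1 = 5.0000 ≠ 4.0415 ✗
  (4.5, 3.5, 105°): beam 1 = 4.6587 ≠ 4.0415 ✗
  (2.5, 5.5, 255°): beam 1 = 3.6235 ≠ 4.0415 ✗
  …
  (2.5, 4.5, 330°): r_1=4.0415, r_2=4.0415, r_3=1.0000, r_4=2.8868 — all match ✓
No second candidate reproduces the full scan.

(x, y, θ) = (2.5, 4.5, 330°)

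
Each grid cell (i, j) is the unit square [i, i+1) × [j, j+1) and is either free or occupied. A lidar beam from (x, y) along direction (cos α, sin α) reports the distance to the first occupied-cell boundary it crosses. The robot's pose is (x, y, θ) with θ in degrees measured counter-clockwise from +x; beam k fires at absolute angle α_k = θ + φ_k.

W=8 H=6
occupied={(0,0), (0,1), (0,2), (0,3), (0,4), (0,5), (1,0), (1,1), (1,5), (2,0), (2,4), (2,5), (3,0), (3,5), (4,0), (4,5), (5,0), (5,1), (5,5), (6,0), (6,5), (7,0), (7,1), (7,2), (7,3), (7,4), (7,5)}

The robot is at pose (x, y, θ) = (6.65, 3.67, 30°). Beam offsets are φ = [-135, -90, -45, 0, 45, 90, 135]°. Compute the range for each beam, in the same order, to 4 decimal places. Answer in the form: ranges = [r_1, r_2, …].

beam 1: φ=-135°, α=255°
  cosα=-0.2588 sinα=-0.9659 | (6,3) | tMaxX 2.5114 tMaxY 0.6936 | tΔX 3.8637 tΔY 1.0353
    t=0.6936 [y] (6,2)
    t=1.7289 [y] (6,1)
    t=2.5114 [x] (5,1) — stop
  → r_1 = 2.5114
beam 2: φ=-90°, α=300°
  cosα=0.5000 sinα=-0.8660 | (6,3) | tMaxX 0.7000 tMaxY 0.7736 | tΔX 2.0000 tΔY 1.1547
    t=0.7000 [x] (7,3) — stop
  → r_2 = 0.7000
beam 3: φ=-45°, α=345°
  cosα=0.9659 sinα=-0.2588 | (6,3) | tMaxX 0.3623 tMaxY 2.5887 | tΔX 1.0353 tΔY 3.8637
    t=0.3623 [x] (7,3) — stop
  → r_3 = 0.3623
beam 4: φ=0°, α=30°
  cosα=0.8660 sinα=0.5000 | (6,3) | tMaxX 0.4041 tMaxY 0.6600 | tΔX 1.1547 tΔY 2.0000
    t=0.4041 [x] (7,3) — stop
  → r_4 = 0.4041
beam 5: φ=45°, α=75°
  cosα=0.2588 sinα=0.9659 | (6,3) | tMaxX 1.3523 tMaxY 0.3416 | tΔX 3.8637 tΔY 1.0353
    t=0.3416 [y] (6,4)
    t=1.3523 [x] (7,4) — stop
  → r_5 = 1.3523
beam 6: φ=90°, α=120°
  cosα=-0.5000 sinα=0.8660 | (6,3) | tMaxX 1.3000 tMaxY 0.3811 | tΔX 2.0000 tΔY 1.1547
    t=0.3811 [y] (6,4)
    t=1.3000 [x] (5,4)
    t=1.5358 [y] (5,5) — stop
  → r_6 = 1.5358
beam 7: φ=135°, α=165°
  cosα=-0.9659 sinα=0.2588 | (6,3) | tMaxX 0.6729 tMaxY 1.2750 | tΔX 1.0353 tΔY 3.8637
    t=0.6729 [x] (5,3)
    t=1.2750 [y] (5,4)
    t=1.7082 [x] (4,4)
    t=2.7435 [x] (3,4)
    t=3.7788 [x] (2,4) — stop
  → r_7 = 3.7788

ranges = [2.5114, 0.7000, 0.3623, 0.4041, 1.3523, 1.5358, 3.7788]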